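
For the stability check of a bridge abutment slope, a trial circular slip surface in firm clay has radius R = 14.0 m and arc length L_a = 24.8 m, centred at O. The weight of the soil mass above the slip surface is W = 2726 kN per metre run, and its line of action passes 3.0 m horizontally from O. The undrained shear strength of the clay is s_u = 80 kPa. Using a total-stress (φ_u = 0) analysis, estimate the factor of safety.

Taking moments about the centre O, the resisting moment is provided by the undrained shear strength acting along the arc:
M_R = s_u·L_a·R = 80·24.80·14.0 = 27776.0 kN·m/m
M_D = W·d = 2726·3.0 = 8178.0 kN·m/m
FS = M_R / M_D = 27776.0 / 8178.0 = 3.396

FS = 3.40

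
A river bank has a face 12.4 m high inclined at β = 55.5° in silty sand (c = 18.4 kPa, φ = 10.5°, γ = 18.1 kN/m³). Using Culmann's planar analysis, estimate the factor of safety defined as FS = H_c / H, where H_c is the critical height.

H_c = (4c/γ) · sinβ cosφ / [1 − cos(β − φ)]
    = (4·18.4/18.1) · sin55.5°·cos10.5° / [1 − cos45.0°]
    = 4.066 · 0.8103 / 0.2929 = 11.25 m
FS = H_c / H = 11.25 / 12.4 = 0.907

FS = 0.91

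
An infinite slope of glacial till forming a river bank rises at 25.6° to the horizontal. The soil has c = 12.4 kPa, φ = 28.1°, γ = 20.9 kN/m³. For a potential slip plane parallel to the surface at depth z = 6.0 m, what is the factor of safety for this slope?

For an infinite slope with a slip plane parallel to the surface (no pore pressure): FS = [c + γz cos²β tanφ] / [γz sinβ cosβ].
γz = 20.9·6.0 = 125.40 kN/m²
Numerator = 12.4 + 125.40·cos²25.6°·tan28.1° = 12.4 + 125.40·0.8133·0.5340 = 66.857 kPa
Denominator = 125.40·sin25.6°·cos25.6° = 125.40·0.4321·0.9018 = 48.864 kPa
FS = 66.857 / 48.864 = 1.368

FS = 1.37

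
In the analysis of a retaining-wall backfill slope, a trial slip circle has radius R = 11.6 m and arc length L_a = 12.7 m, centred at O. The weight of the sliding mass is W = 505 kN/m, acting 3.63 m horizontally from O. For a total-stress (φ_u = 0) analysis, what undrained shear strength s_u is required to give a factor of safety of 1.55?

FS = s_u·L_a·R / (W·d), so s_u = FS·W·d / (L_a·R).
s_u = 1.55·505·3.63 / (12.70·11.6) = 2841.4 / 147.32 = 19.29 kPa

s_u = 19.3 kPa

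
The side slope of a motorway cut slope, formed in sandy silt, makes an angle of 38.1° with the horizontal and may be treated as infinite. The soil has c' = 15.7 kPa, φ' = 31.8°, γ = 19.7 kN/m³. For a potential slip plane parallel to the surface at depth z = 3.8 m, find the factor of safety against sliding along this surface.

FS = 1.22

For an infinite slope with a slip plane parallel to the surface (no pore pressure): FS = [c' + γz cos²β tanφ'] / [γz sinβ cosβ].
γz = 19.7·3.8 = 74.86 kN/m²
Numerator = 15.7 + 74.86·cos²38.1°·tan31.8° = 15.7 + 74.86·0.6193·0.6200 = 44.443 kPa
Denominator = 74.86·sin38.1°·cos38.1° = 74.86·0.6170·0.7869 = 36.350 kPa
FS = 44.443 / 36.350 = 1.223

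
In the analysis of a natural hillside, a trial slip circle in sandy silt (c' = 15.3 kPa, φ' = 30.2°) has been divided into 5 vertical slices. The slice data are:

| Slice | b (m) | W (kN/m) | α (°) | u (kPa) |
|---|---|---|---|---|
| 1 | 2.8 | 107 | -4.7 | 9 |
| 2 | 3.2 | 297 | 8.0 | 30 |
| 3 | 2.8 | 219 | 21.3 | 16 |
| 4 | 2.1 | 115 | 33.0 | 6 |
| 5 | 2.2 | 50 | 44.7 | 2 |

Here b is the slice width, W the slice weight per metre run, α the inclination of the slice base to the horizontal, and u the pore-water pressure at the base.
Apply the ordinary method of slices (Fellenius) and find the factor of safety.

Ordinary method of slices: FS = Σ[c'·Δl_i + (W_i cosα_i − u_i·Δl_i)·tanφ'] / Σ W_i sinα_i, with Δl_i = b_i / cosα_i.
Slice 1: Δl = 2.8/cos(-4.7°) = 2.809 m; N'_1 = 107·cos(-4.7°) − 9·2.809 = 81.4; c'Δl = 42.98; W sinα = -8.8
Slice 2: Δl = 3.2/cos8.0° = 3.231 m; N'_2 = 297·cos8.0° − 30·3.231 = 197.2; c'Δl = 49.44; W sinα = 41.3
Slice 3: Δl = 2.8/cos21.3° = 3.005 m; N'_3 = 219·cos21.3° − 16·3.005 = 156.0; c'Δl = 45.98; W sinα = 79.6
Slice 4: Δl = 2.1/cos33.0° = 2.504 m; N'_4 = 115·cos33.0° − 6·2.504 = 81.4; c'Δl = 38.31; W sinα = 62.6
Slice 5: Δl = 2.2/cos44.7° = 3.095 m; N'_5 = 50·cos44.7° − 2·3.095 = 29.3; c'Δl = 47.36; W sinα = 35.2
Σc'Δl = 224.1 kN/m; ΣN' = 545.3 kN/m; ΣW sinα = 209.9 kN/m
Resisting = 224.1 + 545.3·tan30.2° = 224.1 + 317.3 = 541.4 kN/m
FS = 541.4 / 209.9 = 2.579

FS = 2.58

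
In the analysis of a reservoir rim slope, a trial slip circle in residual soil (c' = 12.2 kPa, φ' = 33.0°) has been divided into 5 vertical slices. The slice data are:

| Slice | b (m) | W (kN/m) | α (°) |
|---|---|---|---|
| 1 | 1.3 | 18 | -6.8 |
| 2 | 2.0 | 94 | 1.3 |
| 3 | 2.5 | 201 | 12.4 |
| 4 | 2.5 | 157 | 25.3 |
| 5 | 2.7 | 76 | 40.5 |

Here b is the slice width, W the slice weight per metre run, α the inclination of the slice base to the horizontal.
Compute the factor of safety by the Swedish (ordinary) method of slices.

FS = 3.00

Ordinary method of slices: FS = Σ[c'·Δl_i + (W_i cosα_i)·tanφ'] / Σ W_i sinα_i, with Δl_i = b_i / cosα_i.
Slice 1: Δl = 1.3/cos(-6.8°) = 1.309 m; N'_1 = 18·cos(-6.8°) = 17.9; c'Δl = 15.97; W sinα = -2.1
Slice 2: Δl = 2.0/cos1.3° = 2.001 m; N'_2 = 94·cos1.3° = 94.0; c'Δl = 24.41; W sinα = 2.1
Slice 3: Δl = 2.5/cos12.4° = 2.560 m; N'_3 = 201·cos12.4° = 196.3; c'Δl = 31.23; W sinα = 43.2
Slice 4: Δl = 2.5/cos25.3° = 2.765 m; N'_4 = 157·cos25.3° = 141.9; c'Δl = 33.74; W sinα = 67.1
Slice 5: Δl = 2.7/cos40.5° = 3.551 m; N'_5 = 76·cos40.5° = 57.8; c'Δl = 43.32; W sinα = 49.4
Σc'Δl = 148.7 kN/m; ΣN' = 507.9 kN/m; ΣW sinα = 159.6 kN/m
Resisting = 148.7 + 507.9·tan33.0° = 148.7 + 329.8 = 478.5 kN/m
FS = 478.5 / 159.6 = 2.998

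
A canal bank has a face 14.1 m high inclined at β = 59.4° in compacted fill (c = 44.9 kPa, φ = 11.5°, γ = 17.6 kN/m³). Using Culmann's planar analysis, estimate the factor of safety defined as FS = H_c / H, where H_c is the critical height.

H_c = (4c/γ) · sinβ cosφ / [1 − cos(β − φ)]
    = (4·44.9/17.6) · sin59.4°·cos11.5° / [1 − cos47.9°]
    = 10.205 · 0.8435 / 0.3296 = 26.12 m
FS = H_c / H = 26.12 / 14.1 = 1.852

FS = 1.85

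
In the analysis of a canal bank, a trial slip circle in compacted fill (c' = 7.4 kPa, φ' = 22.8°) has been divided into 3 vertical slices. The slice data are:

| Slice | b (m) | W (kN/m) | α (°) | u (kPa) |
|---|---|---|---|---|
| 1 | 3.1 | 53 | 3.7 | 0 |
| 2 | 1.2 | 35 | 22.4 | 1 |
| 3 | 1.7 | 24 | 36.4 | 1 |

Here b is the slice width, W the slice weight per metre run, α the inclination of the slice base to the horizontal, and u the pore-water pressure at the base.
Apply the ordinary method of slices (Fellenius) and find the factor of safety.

Ordinary method of slices: FS = Σ[c'·Δl_i + (W_i cosα_i − u_i·Δl_i)·tanφ'] / Σ W_i sinα_i, with Δl_i = b_i / cosα_i.
Slice 1: Δl = 3.1/cos3.7° = 3.106 m; N'_1 = 53·cos3.7° − 0·3.106 = 52.9; c'Δl = 22.99; W sinα = 3.4
Slice 2: Δl = 1.2/cos22.4° = 1.298 m; N'_2 = 35·cos22.4° − 1·1.298 = 31.1; c'Δl = 9.60; W sinα = 13.3
Slice 3: Δl = 1.7/cos36.4° = 2.112 m; N'_3 = 24·cos36.4° − 1·2.112 = 17.2; c'Δl = 15.63; W sinα = 14.2
Σc'Δl = 48.2 kN/m; ΣN' = 101.2 kN/m; ΣW sinα = 31.0 kN/m
Resisting = 48.2 + 101.2·tan22.8° = 48.2 + 42.5 = 90.7 kN/m
FS = 90.7 / 31.0 = 2.927

FS = 2.93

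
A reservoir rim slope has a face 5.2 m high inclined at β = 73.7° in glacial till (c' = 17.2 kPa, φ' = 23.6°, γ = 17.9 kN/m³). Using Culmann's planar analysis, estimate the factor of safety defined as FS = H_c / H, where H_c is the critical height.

H_c = (4c'/γ) · sinβ cosφ' / [1 − cos(β − φ')]
    = (4·17.2/17.9) · sin73.7°·cos23.6° / [1 − cos50.1°]
    = 3.844 · 0.8795 / 0.3586 = 9.43 m
FS = H_c / H = 9.43 / 5.2 = 1.813

FS = 1.81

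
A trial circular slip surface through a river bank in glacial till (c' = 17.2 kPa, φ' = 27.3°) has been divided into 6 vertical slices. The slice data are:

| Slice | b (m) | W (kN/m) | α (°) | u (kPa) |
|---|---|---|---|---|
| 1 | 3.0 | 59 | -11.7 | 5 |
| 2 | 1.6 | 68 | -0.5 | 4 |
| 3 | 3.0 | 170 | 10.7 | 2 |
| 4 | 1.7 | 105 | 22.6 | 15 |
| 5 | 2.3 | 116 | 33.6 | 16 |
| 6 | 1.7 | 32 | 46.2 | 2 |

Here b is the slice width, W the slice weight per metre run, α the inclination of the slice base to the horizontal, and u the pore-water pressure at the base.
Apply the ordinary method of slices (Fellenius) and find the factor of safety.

Ordinary method of slices: FS = Σ[c'·Δl_i + (W_i cosα_i − u_i·Δl_i)·tanφ'] / Σ W_i sinα_i, with Δl_i = b_i / cosα_i.
Slice 1: Δl = 3.0/cos(-11.7°) = 3.064 m; N'_1 = 59·cos(-11.7°) − 5·3.064 = 42.5; c'Δl = 52.69; W sinα = -12.0
Slice 2: Δl = 1.6/cos(-0.5°) = 1.600 m; N'_2 = 68·cos(-0.5°) − 4·1.600 = 61.6; c'Δl = 27.52; W sinα = -0.6
Slice 3: Δl = 3.0/cos10.7° = 3.053 m; N'_3 = 170·cos10.7° − 2·3.053 = 160.9; c'Δl = 52.51; W sinα = 31.6
Slice 4: Δl = 1.7/cos22.6° = 1.841 m; N'_4 = 105·cos22.6° − 15·1.841 = 69.3; c'Δl = 31.67; W sinα = 40.4
Slice 5: Δl = 2.3/cos33.6° = 2.761 m; N'_5 = 116·cos33.6° − 16·2.761 = 52.4; c'Δl = 47.50; W sinα = 64.2
Slice 6: Δl = 1.7/cos46.2° = 2.456 m; N'_6 = 32·cos46.2° − 2·2.456 = 17.2; c'Δl = 42.25; W sinα = 23.1
Σc'Δl = 254.1 kN/m; ΣN' = 404.0 kN/m; ΣW sinα = 146.6 kN/m
Resisting = 254.1 + 404.0·tan27.3° = 254.1 + 208.5 = 462.7 kN/m
FS = 462.7 / 146.6 = 3.155

FS = 3.15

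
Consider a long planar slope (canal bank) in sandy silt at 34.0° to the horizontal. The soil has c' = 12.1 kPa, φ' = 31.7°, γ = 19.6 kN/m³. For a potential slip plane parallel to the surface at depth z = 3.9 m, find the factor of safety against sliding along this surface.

FS = 1.26

For an infinite slope with a slip plane parallel to the surface (no pore pressure): FS = [c' + γz cos²β tanφ'] / [γz sinβ cosβ].
γz = 19.6·3.9 = 76.44 kN/m²
Numerator = 12.1 + 76.44·cos²34.0°·tan31.7° = 12.1 + 76.44·0.6873·0.6176 = 44.548 kPa
Denominator = 76.44·sin34.0°·cos34.0° = 76.44·0.5592·0.8290 = 35.437 kPa
FS = 44.548 / 35.437 = 1.257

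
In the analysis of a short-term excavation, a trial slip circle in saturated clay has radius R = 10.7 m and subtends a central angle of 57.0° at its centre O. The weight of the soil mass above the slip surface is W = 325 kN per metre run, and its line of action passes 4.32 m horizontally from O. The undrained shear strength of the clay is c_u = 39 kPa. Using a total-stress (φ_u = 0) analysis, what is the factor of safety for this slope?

Taking moments about the centre O, the resisting moment is provided by the undrained shear strength acting along the arc:
Arc length L_a = R·θ = 10.7·(57.0°·π/180) = 10.7·0.9948 = 10.64 m
M_R = c_u·L_a·R = 39·10.64·10.7 = 4442.1 kN·m/m
M_D = W·d = 325·4.32 = 1404.0 kN·m/m
FS = M_R / M_D = 4442.1 / 1404.0 = 3.164

FS = 3.16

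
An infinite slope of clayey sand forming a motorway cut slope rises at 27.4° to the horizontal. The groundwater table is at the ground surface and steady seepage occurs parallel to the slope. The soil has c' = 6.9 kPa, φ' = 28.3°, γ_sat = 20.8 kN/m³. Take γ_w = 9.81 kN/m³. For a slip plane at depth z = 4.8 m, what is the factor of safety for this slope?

FS = 0.72

With seepage parallel to the slope and the water table at the surface, the effective normal stress on the slip plane uses the buoyant unit weight γ' = γ_sat − γ_w while the driving shear stress uses γ_sat:
FS = [c' + γ' z cos²β tanφ'] / [γ_sat z sinβ cosβ]
γ' = 20.8 − 9.81 = 10.99 kN/m³
Numerator = 6.9 + 10.99·4.8·cos²27.4°·tan28.3° = 6.9 + 10.99·4.8·0.7882·0.5384 = 29.289 kPa
Denominator = 20.8·4.8·sin27.4°·cos27.4° = 20.8·4.8·0.4602·0.8878 = 40.792 kPa
FS = 29.289 / 40.792 = 0.718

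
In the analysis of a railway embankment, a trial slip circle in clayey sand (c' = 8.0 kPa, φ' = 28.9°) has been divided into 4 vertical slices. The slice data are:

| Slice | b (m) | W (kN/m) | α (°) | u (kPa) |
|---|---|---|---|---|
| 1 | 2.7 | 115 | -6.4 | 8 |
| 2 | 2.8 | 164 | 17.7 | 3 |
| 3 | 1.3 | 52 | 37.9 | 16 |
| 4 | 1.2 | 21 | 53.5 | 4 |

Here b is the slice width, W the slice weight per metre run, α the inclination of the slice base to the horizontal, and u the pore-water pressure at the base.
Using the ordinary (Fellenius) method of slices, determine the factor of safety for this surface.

FS = 2.53

Ordinary method of slices: FS = Σ[c'·Δl_i + (W_i cosα_i − u_i·Δl_i)·tanφ'] / Σ W_i sinα_i, with Δl_i = b_i / cosα_i.
Slice 1: Δl = 2.7/cos(-6.4°) = 2.717 m; N'_1 = 115·cos(-6.4°) − 8·2.717 = 92.5; c'Δl = 21.74; W sinα = -12.8
Slice 2: Δl = 2.8/cos17.7° = 2.939 m; N'_2 = 164·cos17.7° − 3·2.939 = 147.4; c'Δl = 23.51; W sinα = 49.9
Slice 3: Δl = 1.3/cos37.9° = 1.647 m; N'_3 = 52·cos37.9° − 16·1.647 = 14.7; c'Δl = 13.18; W sinα = 31.9
Slice 4: Δl = 1.2/cos53.5° = 2.017 m; N'_4 = 21·cos53.5° − 4·2.017 = 4.4; c'Δl = 16.14; W sinα = 16.9
Σc'Δl = 74.6 kN/m; ΣN' = 259.1 kN/m; ΣW sinα = 85.9 kN/m
Resisting = 74.6 + 259.1·tan28.9° = 74.6 + 143.0 = 217.6 kN/m
FS = 217.6 / 85.9 = 2.534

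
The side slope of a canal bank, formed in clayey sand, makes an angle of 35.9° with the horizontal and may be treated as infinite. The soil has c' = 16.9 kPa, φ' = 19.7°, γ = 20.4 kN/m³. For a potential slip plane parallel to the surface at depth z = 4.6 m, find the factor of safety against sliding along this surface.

For an infinite slope with a slip plane parallel to the surface (no pore pressure): FS = [c' + γz cos²β tanφ'] / [γz sinβ cosβ].
γz = 20.4·4.6 = 93.84 kN/m²
Numerator = 16.9 + 93.84·cos²35.9°·tan19.7° = 16.9 + 93.84·0.6562·0.3581 = 38.947 kPa
Denominator = 93.84·sin35.9°·cos35.9° = 93.84·0.5864·0.8100 = 44.573 kPa
FS = 38.947 / 44.573 = 0.874

FS = 0.87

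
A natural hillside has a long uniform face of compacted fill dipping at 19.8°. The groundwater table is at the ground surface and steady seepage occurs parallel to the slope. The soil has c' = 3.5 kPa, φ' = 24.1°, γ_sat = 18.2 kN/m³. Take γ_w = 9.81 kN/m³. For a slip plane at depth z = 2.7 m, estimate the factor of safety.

With seepage parallel to the slope and the water table at the surface, the effective normal stress on the slip plane uses the buoyant unit weight γ' = γ_sat − γ_w while the driving shear stress uses γ_sat:
FS = [c' + γ' z cos²β tanφ'] / [γ_sat z sinβ cosβ]
γ' = 18.2 − 9.81 = 8.39 kN/m³
Numerator = 3.5 + 8.39·2.7·cos²19.8°·tan24.1° = 3.5 + 8.39·2.7·0.8853·0.4473 = 12.470 kPa
Denominator = 18.2·2.7·sin19.8°·cos19.8° = 18.2·2.7·0.3387·0.9409 = 15.662 kPa
FS = 12.470 / 15.662 = 0.796

FS = 0.80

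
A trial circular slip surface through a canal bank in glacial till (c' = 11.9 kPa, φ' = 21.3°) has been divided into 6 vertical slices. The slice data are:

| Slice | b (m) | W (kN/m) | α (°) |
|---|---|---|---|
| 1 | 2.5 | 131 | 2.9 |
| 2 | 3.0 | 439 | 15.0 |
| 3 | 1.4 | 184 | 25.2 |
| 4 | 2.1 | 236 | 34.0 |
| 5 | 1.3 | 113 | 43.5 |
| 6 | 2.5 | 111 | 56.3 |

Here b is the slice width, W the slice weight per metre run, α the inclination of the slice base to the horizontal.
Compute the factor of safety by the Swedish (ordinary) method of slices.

Ordinary method of slices: FS = Σ[c'·Δl_i + (W_i cosα_i)·tanφ'] / Σ W_i sinα_i, with Δl_i = b_i / cosα_i.
Slice 1: Δl = 2.5/cos2.9° = 2.503 m; N'_1 = 131·cos2.9° = 130.8; c'Δl = 29.79; W sinα = 6.6
Slice 2: Δl = 3.0/cos15.0° = 3.106 m; N'_2 = 439·cos15.0° = 424.0; c'Δl = 36.96; W sinα = 113.6
Slice 3: Δl = 1.4/cos25.2° = 1.547 m; N'_3 = 184·cos25.2° = 166.5; c'Δl = 18.41; W sinα = 78.3
Slice 4: Δl = 2.1/cos34.0° = 2.533 m; N'_4 = 236·cos34.0° = 195.7; c'Δl = 30.14; W sinα = 132.0
Slice 5: Δl = 1.3/cos43.5° = 1.792 m; N'_5 = 113·cos43.5° = 82.0; c'Δl = 21.33; W sinα = 77.8
Slice 6: Δl = 2.5/cos56.3° = 4.506 m; N'_6 = 111·cos56.3° = 61.6; c'Δl = 53.62; W sinα = 92.3
Σc'Δl = 190.2 kN/m; ΣN' = 1060.6 kN/m; ΣW sinα = 500.7 kN/m
Resisting = 190.2 + 1060.6·tan21.3° = 190.2 + 413.5 = 603.7 kN/m
FS = 603.7 / 500.7 = 1.206

FS = 1.21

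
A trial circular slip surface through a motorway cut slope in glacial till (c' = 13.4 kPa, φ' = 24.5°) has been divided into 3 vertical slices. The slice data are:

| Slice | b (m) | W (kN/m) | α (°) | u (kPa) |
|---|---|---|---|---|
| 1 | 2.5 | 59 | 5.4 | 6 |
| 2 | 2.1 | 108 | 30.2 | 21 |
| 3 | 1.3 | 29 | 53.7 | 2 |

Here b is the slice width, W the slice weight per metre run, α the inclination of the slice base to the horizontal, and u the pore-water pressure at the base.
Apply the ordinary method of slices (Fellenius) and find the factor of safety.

Ordinary method of slices: FS = Σ[c'·Δl_i + (W_i cosα_i − u_i·Δl_i)·tanφ'] / Σ W_i sinα_i, with Δl_i = b_i / cosα_i.
Slice 1: Δl = 2.5/cos5.4° = 2.511 m; N'_1 = 59·cos5.4° − 6·2.511 = 43.7; c'Δl = 33.65; W sinα = 5.6
Slice 2: Δl = 2.1/cos30.2° = 2.430 m; N'_2 = 108·cos30.2° − 21·2.430 = 42.3; c'Δl = 32.56; W sinα = 54.3
Slice 3: Δl = 1.3/cos53.7° = 2.196 m; N'_3 = 29·cos53.7° − 2·2.196 = 12.8; c'Δl = 29.43; W sinα = 23.4
Σc'Δl = 95.6 kN/m; ΣN' = 98.8 kN/m; ΣW sinα = 83.3 kN/m
Resisting = 95.6 + 98.8·tan24.5° = 95.6 + 45.0 = 140.6 kN/m
FS = 140.6 / 83.3 = 1.689

FS = 1.69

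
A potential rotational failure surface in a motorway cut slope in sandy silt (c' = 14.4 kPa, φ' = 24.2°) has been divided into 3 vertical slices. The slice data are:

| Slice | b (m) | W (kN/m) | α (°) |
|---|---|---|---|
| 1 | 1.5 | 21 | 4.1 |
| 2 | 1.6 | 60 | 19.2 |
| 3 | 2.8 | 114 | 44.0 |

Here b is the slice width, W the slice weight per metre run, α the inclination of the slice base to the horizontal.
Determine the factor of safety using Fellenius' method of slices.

FS = 1.73

Ordinary method of slices: FS = Σ[c'·Δl_i + (W_i cosα_i)·tanφ'] / Σ W_i sinα_i, with Δl_i = b_i / cosα_i.
Slice 1: Δl = 1.5/cos4.1° = 1.504 m; N'_1 = 21·cos4.1° = 20.9; c'Δl = 21.66; W sinα = 1.5
Slice 2: Δl = 1.6/cos19.2° = 1.694 m; N'_2 = 60·cos19.2° = 56.7; c'Δl = 24.40; W sinα = 19.7
Slice 3: Δl = 2.8/cos44.0° = 3.892 m; N'_3 = 114·cos44.0° = 82.0; c'Δl = 56.05; W sinα = 79.2
Σc'Δl = 102.1 kN/m; ΣN' = 159.6 kN/m; ΣW sinα = 100.4 kN/m
Resisting = 102.1 + 159.6·tan24.2° = 102.1 + 71.7 = 173.8 kN/m
FS = 173.8 / 100.4 = 1.731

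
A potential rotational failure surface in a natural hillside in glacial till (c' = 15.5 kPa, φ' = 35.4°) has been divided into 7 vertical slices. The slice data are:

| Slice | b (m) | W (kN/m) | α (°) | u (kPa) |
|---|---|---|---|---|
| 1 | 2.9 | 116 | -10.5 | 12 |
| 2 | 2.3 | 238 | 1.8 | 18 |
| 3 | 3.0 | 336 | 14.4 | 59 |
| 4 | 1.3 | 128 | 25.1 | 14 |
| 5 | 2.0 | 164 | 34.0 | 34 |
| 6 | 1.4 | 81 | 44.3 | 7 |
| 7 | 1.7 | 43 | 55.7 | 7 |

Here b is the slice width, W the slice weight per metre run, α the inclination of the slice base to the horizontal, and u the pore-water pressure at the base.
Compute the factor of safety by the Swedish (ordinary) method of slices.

FS = 2.28

Ordinary method of slices: FS = Σ[c'·Δl_i + (W_i cosα_i − u_i·Δl_i)·tanφ'] / Σ W_i sinα_i, with Δl_i = b_i / cosα_i.
Slice 1: Δl = 2.9/cos(-10.5°) = 2.949 m; N'_1 = 116·cos(-10.5°) − 12·2.949 = 78.7; c'Δl = 45.72; W sinα = -21.1
Slice 2: Δl = 2.3/cos1.8° = 2.301 m; N'_2 = 238·cos1.8° − 18·2.301 = 196.5; c'Δl = 35.67; W sinα = 7.5
Slice 3: Δl = 3.0/cos14.4° = 3.097 m; N'_3 = 336·cos14.4° − 59·3.097 = 142.7; c'Δl = 48.01; W sinα = 83.6
Slice 4: Δl = 1.3/cos25.1° = 1.436 m; N'_4 = 128·cos25.1° − 14·1.436 = 95.8; c'Δl = 22.25; W sinα = 54.3
Slice 5: Δl = 2.0/cos34.0° = 2.412 m; N'_5 = 164·cos34.0° − 34·2.412 = 53.9; c'Δl = 37.39; W sinα = 91.7
Slice 6: Δl = 1.4/cos44.3° = 1.956 m; N'_6 = 81·cos44.3° − 7·1.956 = 44.3; c'Δl = 30.32; W sinα = 56.6
Slice 7: Δl = 1.7/cos55.7° = 3.017 m; N'_7 = 43·cos55.7° − 7·3.017 = 3.1; c'Δl = 46.76; W sinα = 35.5
Σc'Δl = 266.1 kN/m; ΣN' = 615.0 kN/m; ΣW sinα = 308.0 kN/m
Resisting = 266.1 + 615.0·tan35.4° = 266.1 + 437.0 = 703.2 kN/m
FS = 703.2 / 308.0 = 2.283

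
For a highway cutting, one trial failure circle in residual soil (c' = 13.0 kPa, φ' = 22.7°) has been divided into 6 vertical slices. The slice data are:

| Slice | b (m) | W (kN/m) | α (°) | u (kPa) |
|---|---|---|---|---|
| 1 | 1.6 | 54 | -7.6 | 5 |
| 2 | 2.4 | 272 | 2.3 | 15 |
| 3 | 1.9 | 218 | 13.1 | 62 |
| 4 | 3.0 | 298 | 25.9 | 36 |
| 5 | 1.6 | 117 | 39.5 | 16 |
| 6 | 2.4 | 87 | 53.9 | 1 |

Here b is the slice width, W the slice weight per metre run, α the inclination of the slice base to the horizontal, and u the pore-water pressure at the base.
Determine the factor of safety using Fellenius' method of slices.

Ordinary method of slices: FS = Σ[c'·Δl_i + (W_i cosα_i − u_i·Δl_i)·tanφ'] / Σ W_i sinα_i, with Δl_i = b_i / cosα_i.
Slice 1: Δl = 1.6/cos(-7.6°) = 1.614 m; N'_1 = 54·cos(-7.6°) − 5·1.614 = 45.5; c'Δl = 20.98; W sinα = -7.1
Slice 2: Δl = 2.4/cos2.3° = 2.402 m; N'_2 = 272·cos2.3° − 15·2.402 = 235.8; c'Δl = 31.23; W sinα = 10.9
Slice 3: Δl = 1.9/cos13.1° = 1.951 m; N'_3 = 218·cos13.1° − 62·1.951 = 91.4; c'Δl = 25.36; W sinα = 49.4
Slice 4: Δl = 3.0/cos25.9° = 3.335 m; N'_4 = 298·cos25.9° − 36·3.335 = 148.0; c'Δl = 43.35; W sinα = 130.2
Slice 5: Δl = 1.6/cos39.5° = 2.074 m; N'_5 = 117·cos39.5° − 16·2.074 = 57.1; c'Δl = 26.96; W sinα = 74.4
Slice 6: Δl = 2.4/cos53.9° = 4.073 m; N'_6 = 87·cos53.9° − 1·4.073 = 47.2; c'Δl = 52.95; W sinα = 70.3
Σc'Δl = 200.8 kN/m; ΣN' = 624.9 kN/m; ΣW sinα = 328.1 kN/m
Resisting = 200.8 + 624.9·tan22.7° = 200.8 + 261.4 = 462.2 kN/m
FS = 462.2 / 328.1 = 1.409

FS = 1.41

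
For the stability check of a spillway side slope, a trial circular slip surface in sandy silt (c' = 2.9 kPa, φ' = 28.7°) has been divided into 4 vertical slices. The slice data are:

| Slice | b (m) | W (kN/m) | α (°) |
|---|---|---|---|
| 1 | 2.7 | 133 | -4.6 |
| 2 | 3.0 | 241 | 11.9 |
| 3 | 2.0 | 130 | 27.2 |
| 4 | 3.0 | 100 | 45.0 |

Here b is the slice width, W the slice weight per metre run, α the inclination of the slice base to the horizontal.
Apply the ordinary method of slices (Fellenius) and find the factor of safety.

Ordinary method of slices: FS = Σ[c'·Δl_i + (W_i cosα_i)·tanφ'] / Σ W_i sinα_i, with Δl_i = b_i / cosα_i.
Slice 1: Δl = 2.7/cos(-4.6°) = 2.709 m; N'_1 = 133·cos(-4.6°) = 132.6; c'Δl = 7.86; W sinα = -10.7
Slice 2: Δl = 3.0/cos11.9° = 3.066 m; N'_2 = 241·cos11.9° = 235.8; c'Δl = 8.89; W sinα = 49.7
Slice 3: Δl = 2.0/cos27.2° = 2.249 m; N'_3 = 130·cos27.2° = 115.6; c'Δl = 6.52; W sinα = 59.4
Slice 4: Δl = 3.0/cos45.0° = 4.243 m; N'_4 = 100·cos45.0° = 70.7; c'Δl = 12.30; W sinα = 70.7
Σc'Δl = 35.6 kN/m; ΣN' = 554.7 kN/m; ΣW sinα = 169.2 kN/m
Resisting = 35.6 + 554.7·tan28.7° = 35.6 + 303.7 = 339.3 kN/m
FS = 339.3 / 169.2 = 2.006

FS = 2.01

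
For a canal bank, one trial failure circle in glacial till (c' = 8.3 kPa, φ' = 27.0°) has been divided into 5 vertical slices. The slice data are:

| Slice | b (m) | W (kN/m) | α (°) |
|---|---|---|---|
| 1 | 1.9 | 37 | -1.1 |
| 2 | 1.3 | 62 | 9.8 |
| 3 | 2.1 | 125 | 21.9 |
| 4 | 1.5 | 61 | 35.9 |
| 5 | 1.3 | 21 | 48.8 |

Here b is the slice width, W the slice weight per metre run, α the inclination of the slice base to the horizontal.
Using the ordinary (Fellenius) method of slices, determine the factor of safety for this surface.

FS = 2.02

Ordinary method of slices: FS = Σ[c'·Δl_i + (W_i cosα_i)·tanφ'] / Σ W_i sinα_i, with Δl_i = b_i / cosα_i.
Slice 1: Δl = 1.9/cos(-1.1°) = 1.900 m; N'_1 = 37·cos(-1.1°) = 37.0; c'Δl = 15.77; W sinα = -0.7
Slice 2: Δl = 1.3/cos9.8° = 1.319 m; N'_2 = 62·cos9.8° = 61.1; c'Δl = 10.95; W sinα = 10.6
Slice 3: Δl = 2.1/cos21.9° = 2.263 m; N'_3 = 125·cos21.9° = 116.0; c'Δl = 18.79; W sinα = 46.6
Slice 4: Δl = 1.5/cos35.9° = 1.852 m; N'_4 = 61·cos35.9° = 49.4; c'Δl = 15.37; W sinα = 35.8
Slice 5: Δl = 1.3/cos48.8° = 1.974 m; N'_5 = 21·cos48.8° = 13.8; c'Δl = 16.38; W sinα = 15.8
Σc'Δl = 77.3 kN/m; ΣN' = 277.3 kN/m; ΣW sinα = 108.0 kN/m
Resisting = 77.3 + 277.3·tan27.0° = 77.3 + 141.3 = 218.6 kN/m
FS = 218.6 / 108.0 = 2.023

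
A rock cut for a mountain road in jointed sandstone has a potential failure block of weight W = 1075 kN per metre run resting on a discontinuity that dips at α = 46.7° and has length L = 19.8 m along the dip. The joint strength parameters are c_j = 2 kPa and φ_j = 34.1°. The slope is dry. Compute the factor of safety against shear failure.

Resolving the block weight along and normal to the plane and applying the Mohr–Coulomb strength on the joint:
N' = W cosα = 1075·cos46.7° = 737.3 kN/m
Driving force T = W sinα = 1075·sin46.7° = 782.4 kN/m
Resisting force R = c_j·L + N'·tanφ_j = 2·19.8 + 737.3·tan34.1° = 39.6 + 499.2 = 538.8 kN/m
FS = R / T = 538.8 / 782.4 = 0.689

FS = 0.69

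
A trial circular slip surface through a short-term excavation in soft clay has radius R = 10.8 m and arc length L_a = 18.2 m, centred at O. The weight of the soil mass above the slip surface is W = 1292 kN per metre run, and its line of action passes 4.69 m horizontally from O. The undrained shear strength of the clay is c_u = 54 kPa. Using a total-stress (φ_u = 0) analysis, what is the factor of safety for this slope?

FS = 1.75

Taking moments about the centre O, the resisting moment is provided by the undrained shear strength acting along the arc:
M_R = c_u·L_a·R = 54·18.20·10.8 = 10614.2 kN·m/m
M_D = W·d = 1292·4.69 = 6059.5 kN·m/m
FS = M_R / M_D = 10614.2 / 6059.5 = 1.752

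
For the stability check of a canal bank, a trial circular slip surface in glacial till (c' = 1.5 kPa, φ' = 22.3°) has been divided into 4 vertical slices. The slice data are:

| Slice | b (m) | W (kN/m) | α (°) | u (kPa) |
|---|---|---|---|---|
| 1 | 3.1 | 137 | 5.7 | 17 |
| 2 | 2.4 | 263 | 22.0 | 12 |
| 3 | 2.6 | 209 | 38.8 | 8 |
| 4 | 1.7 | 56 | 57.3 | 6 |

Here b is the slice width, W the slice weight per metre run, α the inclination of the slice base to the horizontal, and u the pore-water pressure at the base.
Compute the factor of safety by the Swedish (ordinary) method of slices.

FS = 0.69

Ordinary method of slices: FS = Σ[c'·Δl_i + (W_i cosα_i − u_i·Δl_i)·tanφ'] / Σ W_i sinα_i, with Δl_i = b_i / cosα_i.
Slice 1: Δl = 3.1/cos5.7° = 3.115 m; N'_1 = 137·cos5.7° − 17·3.115 = 83.4; c'Δl = 4.67; W sinα = 13.6
Slice 2: Δl = 2.4/cos22.0° = 2.588 m; N'_2 = 263·cos22.0° − 12·2.588 = 212.8; c'Δl = 3.88; W sinα = 98.5
Slice 3: Δl = 2.6/cos38.8° = 3.336 m; N'_3 = 209·cos38.8° − 8·3.336 = 136.2; c'Δl = 5.00; W sinα = 131.0
Slice 4: Δl = 1.7/cos57.3° = 3.147 m; N'_4 = 56·cos57.3° − 6·3.147 = 11.4; c'Δl = 4.72; W sinα = 47.1
Σc'Δl = 18.3 kN/m; ΣN' = 443.7 kN/m; ΣW sinα = 290.2 kN/m
Resisting = 18.3 + 443.7·tan22.3° = 18.3 + 182.0 = 200.3 kN/m
FS = 200.3 / 290.2 = 0.690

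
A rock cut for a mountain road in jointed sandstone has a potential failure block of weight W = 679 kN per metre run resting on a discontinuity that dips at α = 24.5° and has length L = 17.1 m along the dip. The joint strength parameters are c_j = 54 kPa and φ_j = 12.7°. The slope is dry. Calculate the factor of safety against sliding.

Resolving the block weight along and normal to the plane and applying the Mohr–Coulomb strength on the joint:
N' = W cosα = 679·cos24.5° = 617.9 kN/m
Driving force T = W sinα = 679·sin24.5° = 281.6 kN/m
Resisting force R = c_j·L + N'·tanφ_j = 54·17.1 + 617.9·tan12.7° = 923.4 + 139.2 = 1062.6 kN/m
FS = R / T = 1062.6 / 281.6 = 3.774

FS = 3.77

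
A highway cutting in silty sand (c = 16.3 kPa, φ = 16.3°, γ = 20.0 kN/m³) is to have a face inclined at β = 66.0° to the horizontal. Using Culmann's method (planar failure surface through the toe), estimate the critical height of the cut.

Culmann's analysis gives the critical failure plane at α_cr = (β + φ)/2 = (66.0 + 16.3)/2 = 41.1°, and the critical height
H_c = (4c/γ) · sinβ cosφ / [1 − cos(β − φ)]
    = (4·16.3/20.0) · sin66.0°·cos16.3° / [1 − cos(49.7°)]
    = 3.260 · 0.9135·0.9598 / [1 − 0.6468]
    = 3.260 · 0.8768 / 0.3532
    = 8.09 m

H_c = 8.09 m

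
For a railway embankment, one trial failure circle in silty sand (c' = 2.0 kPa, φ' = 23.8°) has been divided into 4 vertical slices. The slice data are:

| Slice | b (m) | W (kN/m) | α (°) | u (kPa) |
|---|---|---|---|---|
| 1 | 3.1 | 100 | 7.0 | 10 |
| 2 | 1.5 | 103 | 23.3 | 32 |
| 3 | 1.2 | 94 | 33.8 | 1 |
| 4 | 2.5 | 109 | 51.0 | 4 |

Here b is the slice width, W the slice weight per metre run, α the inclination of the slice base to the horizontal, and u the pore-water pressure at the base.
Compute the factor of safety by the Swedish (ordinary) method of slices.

FS = 0.66

Ordinary method of slices: FS = Σ[c'·Δl_i + (W_i cosα_i − u_i·Δl_i)·tanφ'] / Σ W_i sinα_i, with Δl_i = b_i / cosα_i.
Slice 1: Δl = 3.1/cos7.0° = 3.123 m; N'_1 = 100·cos7.0° − 10·3.123 = 68.0; c'Δl = 6.25; W sinα = 12.2
Slice 2: Δl = 1.5/cos23.3° = 1.633 m; N'_2 = 103·cos23.3° − 32·1.633 = 42.3; c'Δl = 3.27; W sinα = 40.7
Slice 3: Δl = 1.2/cos33.8° = 1.444 m; N'_3 = 94·cos33.8° − 1·1.444 = 76.7; c'Δl = 2.89; W sinα = 52.3
Slice 4: Δl = 2.5/cos51.0° = 3.973 m; N'_4 = 109·cos51.0° − 4·3.973 = 52.7; c'Δl = 7.95; W sinα = 84.7
Σc'Δl = 20.3 kN/m; ΣN' = 239.7 kN/m; ΣW sinα = 189.9 kN/m
Resisting = 20.3 + 239.7·tan23.8° = 20.3 + 105.7 = 126.1 kN/m
FS = 126.1 / 189.9 = 0.664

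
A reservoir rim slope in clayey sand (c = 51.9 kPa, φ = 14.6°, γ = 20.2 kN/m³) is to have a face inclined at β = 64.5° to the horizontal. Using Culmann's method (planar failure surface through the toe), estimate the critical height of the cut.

H_c = 25.22 m

Culmann's analysis gives the critical failure plane at α_cr = (β + φ)/2 = (64.5 + 14.6)/2 = 39.5°, and the critical height
H_c = (4c/γ) · sinβ cosφ / [1 − cos(β − φ)]
    = (4·51.9/20.2) · sin64.5°·cos14.6° / [1 − cos(49.9°)]
    = 10.277 · 0.9026·0.9677 / [1 − 0.6441]
    = 10.277 · 0.8734 / 0.3559
    = 25.22 m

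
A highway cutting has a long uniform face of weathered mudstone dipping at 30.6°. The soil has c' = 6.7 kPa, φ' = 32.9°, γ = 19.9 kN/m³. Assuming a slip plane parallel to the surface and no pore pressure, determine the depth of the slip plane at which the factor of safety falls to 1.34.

z = 3.12 m

Setting FS = 1.34 in FS = [c' + γz cos²β tanφ'] / [γz sinβ cosβ] and solving for z:
z = c' / [γ cosβ (FS·sinβ − cosβ·tanφ')]
  = 6.7 / [19.9·cos30.6°·(1.34·sin30.6° − cos30.6°·tan32.9°)]
  = 6.7 / [19.9·0.8607·(1.34·0.5090 − 0.8607·0.6469)]
  = 6.7 / 2.1458 = 3.122 m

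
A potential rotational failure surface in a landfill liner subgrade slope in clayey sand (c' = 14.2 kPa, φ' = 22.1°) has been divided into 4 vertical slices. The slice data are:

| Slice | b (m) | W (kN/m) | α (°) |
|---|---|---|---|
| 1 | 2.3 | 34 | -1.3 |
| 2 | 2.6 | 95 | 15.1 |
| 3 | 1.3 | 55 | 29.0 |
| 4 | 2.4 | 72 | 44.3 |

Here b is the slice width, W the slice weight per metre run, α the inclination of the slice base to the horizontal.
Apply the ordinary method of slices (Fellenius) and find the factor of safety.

Ordinary method of slices: FS = Σ[c'·Δl_i + (W_i cosα_i)·tanφ'] / Σ W_i sinα_i, with Δl_i = b_i / cosα_i.
Slice 1: Δl = 2.3/cos(-1.3°) = 2.301 m; N'_1 = 34·cos(-1.3°) = 34.0; c'Δl = 32.67; W sinα = -0.8
Slice 2: Δl = 2.6/cos15.1° = 2.693 m; N'_2 = 95·cos15.1° = 91.7; c'Δl = 38.24; W sinα = 24.7
Slice 3: Δl = 1.3/cos29.0° = 1.486 m; N'_3 = 55·cos29.0° = 48.1; c'Δl = 21.11; W sinα = 26.7
Slice 4: Δl = 2.4/cos44.3° = 3.353 m; N'_4 = 72·cos44.3° = 51.5; c'Δl = 47.62; W sinα = 50.3
Σc'Δl = 139.6 kN/m; ΣN' = 225.3 kN/m; ΣW sinα = 100.9 kN/m
Resisting = 139.6 + 225.3·tan22.1° = 139.6 + 91.5 = 231.1 kN/m
FS = 231.1 / 100.9 = 2.290

FS = 2.29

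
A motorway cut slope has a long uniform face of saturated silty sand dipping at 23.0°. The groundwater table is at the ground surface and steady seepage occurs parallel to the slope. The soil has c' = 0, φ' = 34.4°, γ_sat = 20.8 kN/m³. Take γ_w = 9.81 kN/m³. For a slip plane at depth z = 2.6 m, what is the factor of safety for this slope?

FS = 0.85

With seepage parallel to the slope and the water table at the surface, the effective normal stress on the slip plane uses the buoyant unit weight γ' = γ_sat − γ_w while the driving shear stress uses γ_sat:
FS = [c' + γ' z cos²β tanφ'] / [γ_sat z sinβ cosβ]
(For c' = 0 this reduces to FS = (γ'/γ_sat)·tanφ'/tanβ.)
γ' = 20.8 − 9.81 = 10.99 kN/m³
Numerator = 0.0 + 10.99·2.6·cos²23.0°·tan34.4° = 0.0 + 10.99·2.6·0.8473·0.6847 = 16.578 kPa
Denominator = 20.8·2.6·sin23.0°·cos23.0° = 20.8·2.6·0.3907·0.9205 = 19.451 kPa
FS = 16.578 / 19.451 = 0.852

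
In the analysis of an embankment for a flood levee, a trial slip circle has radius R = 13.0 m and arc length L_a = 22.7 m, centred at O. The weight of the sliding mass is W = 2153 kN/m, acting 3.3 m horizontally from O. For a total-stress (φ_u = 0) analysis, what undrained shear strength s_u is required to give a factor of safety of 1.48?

FS = s_u·L_a·R / (W·d), so s_u = FS·W·d / (L_a·R).
s_u = 1.48·2153·3.3 / (22.70·13.0) = 10515.3 / 295.10 = 35.63 kPa

s_u = 35.6 kPa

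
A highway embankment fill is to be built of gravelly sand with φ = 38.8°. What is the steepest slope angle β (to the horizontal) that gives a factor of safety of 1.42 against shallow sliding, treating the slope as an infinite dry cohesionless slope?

For an infinite dry cohesionless slope FS = tanφ/tanβ, so tanβ = tanφ / FS.
tanβ = tan38.8° / 1.42 = 0.8040 / 1.42 = 0.5662
β = arctan(0.5662) = 29.52°

β = 29.5°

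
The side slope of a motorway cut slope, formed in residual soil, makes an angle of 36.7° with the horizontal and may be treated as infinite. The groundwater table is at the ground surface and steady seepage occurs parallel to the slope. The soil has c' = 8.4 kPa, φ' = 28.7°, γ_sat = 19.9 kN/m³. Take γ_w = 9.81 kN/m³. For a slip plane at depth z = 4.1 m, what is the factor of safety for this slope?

With seepage parallel to the slope and the water table at the surface, the effective normal stress on the slip plane uses the buoyant unit weight γ' = γ_sat − γ_w while the driving shear stress uses γ_sat:
FS = [c' + γ' z cos²β tanφ'] / [γ_sat z sinβ cosβ]
γ' = 19.9 − 9.81 = 10.09 kN/m³
Numerator = 8.4 + 10.09·4.1·cos²36.7°·tan28.7° = 8.4 + 10.09·4.1·0.6428·0.5475 = 22.960 kPa
Denominator = 19.9·4.1·sin36.7°·cos36.7° = 19.9·4.1·0.5976·0.8018 = 39.095 kPa
FS = 22.960 / 39.095 = 0.587

FS = 0.59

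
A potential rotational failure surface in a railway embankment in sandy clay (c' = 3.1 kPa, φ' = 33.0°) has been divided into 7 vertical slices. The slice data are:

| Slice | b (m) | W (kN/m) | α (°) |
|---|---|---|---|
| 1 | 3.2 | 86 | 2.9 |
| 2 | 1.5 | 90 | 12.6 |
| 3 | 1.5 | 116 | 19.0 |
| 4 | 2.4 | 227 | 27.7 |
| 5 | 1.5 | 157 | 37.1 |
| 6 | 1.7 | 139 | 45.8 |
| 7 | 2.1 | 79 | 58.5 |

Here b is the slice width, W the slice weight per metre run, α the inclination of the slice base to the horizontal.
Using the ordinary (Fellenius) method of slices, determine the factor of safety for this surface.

Ordinary method of slices: FS = Σ[c'·Δl_i + (W_i cosα_i)·tanφ'] / Σ W_i sinα_i, with Δl_i = b_i / cosα_i.
Slice 1: Δl = 3.2/cos2.9° = 3.204 m; N'_1 = 86·cos2.9° = 85.9; c'Δl = 9.93; W sinα = 4.4
Slice 2: Δl = 1.5/cos12.6° = 1.537 m; N'_2 = 90·cos12.6° = 87.8; c'Δl = 4.76; W sinα = 19.6
Slice 3: Δl = 1.5/cos19.0° = 1.586 m; N'_3 = 116·cos19.0° = 109.7; c'Δl = 4.92; W sinα = 37.8
Slice 4: Δl = 2.4/cos27.7° = 2.711 m; N'_4 = 227·cos27.7° = 201.0; c'Δl = 8.40; W sinα = 105.5
Slice 5: Δl = 1.5/cos37.1° = 1.881 m; N'_5 = 157·cos37.1° = 125.2; c'Δl = 5.83; W sinα = 94.7
Slice 6: Δl = 1.7/cos45.8° = 2.438 m; N'_6 = 139·cos45.8° = 96.9; c'Δl = 7.56; W sinα = 99.7
Slice 7: Δl = 2.1/cos58.5° = 4.019 m; N'_7 = 79·cos58.5° = 41.3; c'Δl = 12.46; W sinα = 67.4
Σc'Δl = 53.9 kN/m; ΣN' = 747.8 kN/m; ΣW sinα = 429.0 kN/m
Resisting = 53.9 + 747.8·tan33.0° = 53.9 + 485.6 = 539.5 kN/m
FS = 539.5 / 429.0 = 1.258

FS = 1.26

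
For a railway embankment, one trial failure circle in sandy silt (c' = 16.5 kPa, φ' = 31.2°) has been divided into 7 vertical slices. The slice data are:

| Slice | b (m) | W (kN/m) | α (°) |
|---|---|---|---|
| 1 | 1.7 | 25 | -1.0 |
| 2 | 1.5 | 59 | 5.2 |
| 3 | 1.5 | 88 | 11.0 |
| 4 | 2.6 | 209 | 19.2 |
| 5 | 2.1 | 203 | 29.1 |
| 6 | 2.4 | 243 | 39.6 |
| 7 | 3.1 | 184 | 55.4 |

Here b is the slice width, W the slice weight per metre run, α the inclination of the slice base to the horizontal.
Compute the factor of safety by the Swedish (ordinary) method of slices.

Ordinary method of slices: FS = Σ[c'·Δl_i + (W_i cosα_i)·tanφ'] / Σ W_i sinα_i, with Δl_i = b_i / cosα_i.
Slice 1: Δl = 1.7/cos(-1.0°) = 1.700 m; N'_1 = 25·cos(-1.0°) = 25.0; c'Δl = 28.05; W sinα = -0.4
Slice 2: Δl = 1.5/cos5.2° = 1.506 m; N'_2 = 59·cos5.2° = 58.8; c'Δl = 24.85; W sinα = 5.3
Slice 3: Δl = 1.5/cos11.0° = 1.528 m; N'_3 = 88·cos11.0° = 86.4; c'Δl = 25.21; W sinα = 16.8
Slice 4: Δl = 2.6/cos19.2° = 2.753 m; N'_4 = 209·cos19.2° = 197.4; c'Δl = 45.43; W sinα = 68.7
Slice 5: Δl = 2.1/cos29.1° = 2.403 m; N'_5 = 203·cos29.1° = 177.4; c'Δl = 39.66; W sinα = 98.7
Slice 6: Δl = 2.4/cos39.6° = 3.115 m; N'_6 = 243·cos39.6° = 187.2; c'Δl = 51.39; W sinα = 154.9
Slice 7: Δl = 3.1/cos55.4° = 5.459 m; N'_7 = 184·cos55.4° = 104.5; c'Δl = 90.08; W sinα = 151.5
Σc'Δl = 304.7 kN/m; ΣN' = 836.6 kN/m; ΣW sinα = 495.5 kN/m
Resisting = 304.7 + 836.6·tan31.2° = 304.7 + 506.7 = 811.3 kN/m
FS = 811.3 / 495.5 = 1.637

FS = 1.64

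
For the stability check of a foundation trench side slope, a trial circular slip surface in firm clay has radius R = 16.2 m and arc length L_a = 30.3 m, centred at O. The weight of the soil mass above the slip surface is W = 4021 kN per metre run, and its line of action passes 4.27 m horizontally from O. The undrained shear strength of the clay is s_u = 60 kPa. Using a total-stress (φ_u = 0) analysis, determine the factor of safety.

FS = 1.72

Taking moments about the centre O, the resisting moment is provided by the undrained shear strength acting along the arc:
M_R = s_u·L_a·R = 60·30.30·16.2 = 29451.6 kN·m/m
M_D = W·d = 4021·4.27 = 17169.7 kN·m/m
FS = M_R / M_D = 29451.6 / 17169.7 = 1.715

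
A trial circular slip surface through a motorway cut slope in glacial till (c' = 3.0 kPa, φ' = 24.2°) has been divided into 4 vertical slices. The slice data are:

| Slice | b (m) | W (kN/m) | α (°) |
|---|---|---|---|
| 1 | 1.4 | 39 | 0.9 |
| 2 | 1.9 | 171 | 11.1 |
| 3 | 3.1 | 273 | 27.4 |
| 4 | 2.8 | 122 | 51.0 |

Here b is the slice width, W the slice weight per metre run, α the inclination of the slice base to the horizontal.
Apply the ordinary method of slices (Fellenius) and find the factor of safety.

Ordinary method of slices: FS = Σ[c'·Δl_i + (W_i cosα_i)·tanφ'] / Σ W_i sinα_i, with Δl_i = b_i / cosα_i.
Slice 1: Δl = 1.4/cos0.9° = 1.400 m; N'_1 = 39·cos0.9° = 39.0; c'Δl = 4.20; W sinα = 0.6
Slice 2: Δl = 1.9/cos11.1° = 1.936 m; N'_2 = 171·cos11.1° = 167.8; c'Δl = 5.81; W sinα = 32.9
Slice 3: Δl = 3.1/cos27.4° = 3.492 m; N'_3 = 273·cos27.4° = 242.4; c'Δl = 10.48; W sinα = 125.6
Slice 4: Δl = 2.8/cos51.0° = 4.449 m; N'_4 = 122·cos51.0° = 76.8; c'Δl = 13.35; W sinα = 94.8
Σc'Δl = 33.8 kN/m; ΣN' = 525.9 kN/m; ΣW sinα = 254.0 kN/m
Resisting = 33.8 + 525.9·tan24.2° = 33.8 + 236.4 = 270.2 kN/m
FS = 270.2 / 254.0 = 1.064

FS = 1.06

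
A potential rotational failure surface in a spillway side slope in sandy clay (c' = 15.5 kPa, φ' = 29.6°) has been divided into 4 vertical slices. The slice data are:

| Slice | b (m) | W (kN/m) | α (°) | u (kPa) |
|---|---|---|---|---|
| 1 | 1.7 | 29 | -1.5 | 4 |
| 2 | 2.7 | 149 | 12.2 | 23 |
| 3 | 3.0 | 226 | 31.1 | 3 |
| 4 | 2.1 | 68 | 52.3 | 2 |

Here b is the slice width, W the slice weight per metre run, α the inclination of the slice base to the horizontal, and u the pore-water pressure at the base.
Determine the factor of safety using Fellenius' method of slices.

Ordinary method of slices: FS = Σ[c'·Δl_i + (W_i cosα_i − u_i·Δl_i)·tanφ'] / Σ W_i sinα_i, with Δl_i = b_i / cosα_i.
Slice 1: Δl = 1.7/cos(-1.5°) = 1.701 m; N'_1 = 29·cos(-1.5°) − 4·1.701 = 22.2; c'Δl = 26.36; W sinα = -0.8
Slice 2: Δl = 2.7/cos12.2° = 2.762 m; N'_2 = 149·cos12.2° − 23·2.762 = 82.1; c'Δl = 42.82; W sinα = 31.5
Slice 3: Δl = 3.0/cos31.1° = 3.504 m; N'_3 = 226·cos31.1° − 3·3.504 = 183.0; c'Δl = 54.31; W sinα = 116.7
Slice 4: Δl = 2.1/cos52.3° = 3.434 m; N'_4 = 68·cos52.3° − 2·3.434 = 34.7; c'Δl = 53.23; W sinα = 53.8
Σc'Δl = 176.7 kN/m; ΣN' = 322.0 kN/m; ΣW sinα = 201.3 kN/m
Resisting = 176.7 + 322.0·tan29.6° = 176.7 + 182.9 = 359.6 kN/m
FS = 359.6 / 201.3 = 1.787

FS = 1.79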